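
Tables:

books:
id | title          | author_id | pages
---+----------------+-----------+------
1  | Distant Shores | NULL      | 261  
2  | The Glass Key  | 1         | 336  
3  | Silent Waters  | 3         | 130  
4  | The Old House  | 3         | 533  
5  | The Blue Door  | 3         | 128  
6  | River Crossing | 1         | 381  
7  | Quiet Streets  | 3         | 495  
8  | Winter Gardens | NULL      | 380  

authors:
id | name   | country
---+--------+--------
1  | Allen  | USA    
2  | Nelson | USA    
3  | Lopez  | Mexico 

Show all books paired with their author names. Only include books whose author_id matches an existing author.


INNER JOIN keeps only books rows whose author_id matches an id in authors. Walk through each book:
  - book 1 (Distant Shores): author_id=NULL, no match -> dropped
  - book 2 (The Glass Key): author_id=1 -> matches Allen
  - book 3 (Silent Waters): author_id=3 -> matches Lopez
  - book 4 (The Old House): author_id=3 -> matches Lopez
  - book 5 (The Blue Door): author_id=3 -> matches Lopez
  - book 6 (River Crossing): author_id=1 -> matches Allen
  - book 7 (Quiet Streets): author_id=3 -> matches Lopez
  - book 8 (Winter Gardens): author_id=NULL, no match -> dropped
So 2 of 8 rows are dropped.

SQL:
SELECT a.title, b.name AS author
FROM books a
INNER JOIN authors b ON a.author_id = b.id

Result:
title          | author
---------------+-------
The Glass Key  | Allen 
Silent Waters  | Lopez 
The Old House  | Lopez 
The Blue Door  | Lopez 
River Crossing | Allen 
Quiet Streets  | Lopez 


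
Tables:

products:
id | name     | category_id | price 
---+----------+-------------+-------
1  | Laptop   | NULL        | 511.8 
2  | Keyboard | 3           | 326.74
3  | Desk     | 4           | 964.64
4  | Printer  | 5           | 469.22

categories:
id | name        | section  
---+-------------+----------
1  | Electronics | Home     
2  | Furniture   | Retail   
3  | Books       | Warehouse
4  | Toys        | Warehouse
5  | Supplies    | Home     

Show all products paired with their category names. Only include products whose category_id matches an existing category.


INNER JOIN keeps only products rows whose category_id matches an id in categories. Walk through each product:
  - product 1 (Laptop): category_id=NULL, no match -> dropped
  - product 2 (Keyboard): category_id=3 -> matches Books
  - product 3 (Desk): category_id=4 -> matches Toys
  - product 4 (Printer): category_id=5 -> matches Supplies
So 1 of 4 rows is dropped.

SQL:
SELECT a.name, b.name AS category
FROM products a
INNER JOIN categories b ON a.category_id = b.id

Result:
name     | category
---------+---------
Keyboard | Books   
Desk     | Toys    
Printer  | Supplies


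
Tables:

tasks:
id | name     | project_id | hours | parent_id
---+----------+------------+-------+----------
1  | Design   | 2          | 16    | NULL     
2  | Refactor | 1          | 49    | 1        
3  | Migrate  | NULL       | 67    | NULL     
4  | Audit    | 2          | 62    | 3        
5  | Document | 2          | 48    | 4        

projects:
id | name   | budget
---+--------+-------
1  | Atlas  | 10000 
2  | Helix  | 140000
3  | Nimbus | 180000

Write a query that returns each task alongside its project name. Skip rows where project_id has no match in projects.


INNER JOIN keeps only tasks rows whose project_id matches an id in projects. Walk through each task:
  - task 1 (Design): project_id=2 -> matches Helix
  - task 2 (Refactor): project_id=1 -> matches Atlas
  - task 3 (Migrate): project_id=NULL, no match -> dropped
  - task 4 (Audit): project_id=2 -> matches Helix
  - task 5 (Document): project_id=2 -> matches Helix
So 1 of 5 rows is dropped.

SQL:
SELECT a.name, b.name AS project
FROM tasks a
INNER JOIN projects b ON a.project_id = b.id

Result:
name     | project
---------+--------
Design   | Helix  
Refactor | Atlas  
Audit    | Helix  
Document | Helix  


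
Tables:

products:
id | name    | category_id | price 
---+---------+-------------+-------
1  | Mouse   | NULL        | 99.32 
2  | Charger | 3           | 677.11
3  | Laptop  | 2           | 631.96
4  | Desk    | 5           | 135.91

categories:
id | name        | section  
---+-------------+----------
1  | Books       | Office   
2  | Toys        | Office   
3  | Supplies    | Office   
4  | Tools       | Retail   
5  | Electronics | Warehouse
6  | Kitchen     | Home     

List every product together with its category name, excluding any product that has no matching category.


INNER JOIN keeps only products rows whose category_id matches an id in categories. Walk through each product:
  - product 1 (Mouse): category_id=NULL, no match -> dropped
  - product 2 (Charger): category_id=3 -> matches Supplies
  - product 3 (Laptop): category_id=2 -> matches Toys
  - product 4 (Desk): category_id=5 -> matches Electronics
So 1 of 4 rows is dropped.

SQL:
SELECT a.name, b.name AS category
FROM products a
INNER JOIN categories b ON a.category_id = b.id

Result:
name    | category   
--------+------------
Charger | Supplies   
Laptop  | Toys       
Desk    | Electronics


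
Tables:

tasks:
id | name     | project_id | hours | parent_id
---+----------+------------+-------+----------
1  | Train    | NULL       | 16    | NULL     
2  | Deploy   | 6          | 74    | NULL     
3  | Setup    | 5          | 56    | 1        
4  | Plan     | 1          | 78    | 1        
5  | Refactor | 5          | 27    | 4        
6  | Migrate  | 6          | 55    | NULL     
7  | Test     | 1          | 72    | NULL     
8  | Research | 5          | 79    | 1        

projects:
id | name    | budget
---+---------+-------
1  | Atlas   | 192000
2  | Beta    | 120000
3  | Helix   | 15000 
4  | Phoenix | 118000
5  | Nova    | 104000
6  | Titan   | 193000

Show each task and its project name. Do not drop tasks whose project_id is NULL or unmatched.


LEFT JOIN keeps every row from tasks (the left table); where project_id has no match in projects, the project columns become NULL. Walk through each task:
  - task 1 (Train): project_id=NULL, no match -> kept with NULL
  - task 2 (Deploy): project_id=6 -> matches Titan
  - task 3 (Setup): project_id=5 -> matches Nova
  - task 4 (Plan): project_id=1 -> matches Atlas
  - task 5 (Refactor): project_id=5 -> matches Nova
  - task 6 (Migrate): project_id=6 -> matches Titan
  - task 7 (Test): project_id=1 -> matches Atlas
  - task 8 (Research): project_id=5 -> matches Nova
All 8 rows appear; 1 has NULL project.

SQL:
SELECT a.name, b.name AS project
FROM tasks a
LEFT JOIN projects b ON a.project_id = b.id

Result:
name     | project
---------+--------
Train    | NULL   
Deploy   | Titan  
Setup    | Nova   
Plan     | Atlas  
Refactor | Nova   
Migrate  | Titan  
Test     | Atlas  
Research | Nova   


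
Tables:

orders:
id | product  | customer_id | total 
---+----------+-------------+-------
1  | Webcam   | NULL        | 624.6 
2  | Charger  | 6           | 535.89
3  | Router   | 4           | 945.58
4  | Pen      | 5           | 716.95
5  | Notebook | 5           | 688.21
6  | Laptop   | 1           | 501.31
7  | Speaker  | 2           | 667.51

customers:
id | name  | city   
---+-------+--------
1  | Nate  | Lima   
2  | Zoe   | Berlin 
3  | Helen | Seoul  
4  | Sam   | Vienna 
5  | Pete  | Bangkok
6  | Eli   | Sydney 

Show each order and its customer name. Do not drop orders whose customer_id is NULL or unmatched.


LEFT JOIN keeps every row from orders (the left table); where customer_id has no match in customers, the customer columns become NULL. Walk through each order:
  - order 1 (Webcam): customer_id=NULL, no match -> kept with NULL
  - order 2 (Charger): customer_id=6 -> matches Eli
  - order 3 (Router): customer_id=4 -> matches Sam
  - order 4 (Pen): customer_id=5 -> matches Pete
  - order 5 (Notebook): customer_id=5 -> matches Pete
  - order 6 (Laptop): customer_id=1 -> matches Nate
  - order 7 (Speaker): customer_id=2 -> matches Zoe
All 7 rows appear; 1 has NULL customer.

SQL:
SELECT a.product, b.name AS customer
FROM orders a
LEFT JOIN customers b ON a.customer_id = b.id

Result:
product  | customer
---------+---------
Webcam   | NULL    
Charger  | Eli     
Router   | Sam     
Pen      | Pete    
Notebook | Pete    
Laptop   | Nate    
Speaker  | Zoe     


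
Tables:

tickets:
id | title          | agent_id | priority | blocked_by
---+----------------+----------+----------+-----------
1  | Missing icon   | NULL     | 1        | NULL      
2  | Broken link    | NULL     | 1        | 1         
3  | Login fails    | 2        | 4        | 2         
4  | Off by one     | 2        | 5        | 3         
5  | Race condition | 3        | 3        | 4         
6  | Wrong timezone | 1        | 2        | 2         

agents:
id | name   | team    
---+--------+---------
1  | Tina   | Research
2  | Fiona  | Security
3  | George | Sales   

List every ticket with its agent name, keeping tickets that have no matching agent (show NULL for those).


LEFT JOIN keeps every row from tickets (the left table); where agent_id has no match in agents, the agent columns become NULL. Walk through each ticket:
  - ticket 1 (Missing icon): agent_id=NULL, no match -> kept with NULL
  - ticket 2 (Broken link): agent_id=NULL, no match -> kept with NULL
  - ticket 3 (Login fails): agent_id=2 -> matches Fiona
  - ticket 4 (Off by one): agent_id=2 -> matches Fiona
  - ticket 5 (Race condition): agent_id=3 -> matches George
  - ticket 6 (Wrong timezone): agent_id=1 -> matches Tina
All 6 rows appear; 2 have NULL agent.

SQL:
SELECT a.title, b.name AS agent
FROM tickets a
LEFT JOIN agents b ON a.agent_id = b.id

Result:
title          | agent 
---------------+-------
Missing icon   | NULL  
Broken link    | NULL  
Login fails    | Fiona 
Off by one     | Fiona 
Race condition | George
Wrong timezone | Tina  


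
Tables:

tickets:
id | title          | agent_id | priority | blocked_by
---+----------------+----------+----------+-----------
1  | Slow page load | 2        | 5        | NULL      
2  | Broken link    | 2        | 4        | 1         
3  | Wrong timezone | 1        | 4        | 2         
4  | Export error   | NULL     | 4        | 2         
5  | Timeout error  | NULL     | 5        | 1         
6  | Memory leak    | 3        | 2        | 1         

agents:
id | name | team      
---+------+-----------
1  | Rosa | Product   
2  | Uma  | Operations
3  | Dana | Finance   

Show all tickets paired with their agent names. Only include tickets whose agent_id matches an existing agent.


INNER JOIN keeps only tickets rows whose agent_id matches an id in agents. Walk through each ticket:
  - ticket 1 (Slow page load): agent_id=2 -> matches Uma
  - ticket 2 (Broken link): agent_id=2 -> matches Uma
  - ticket 3 (Wrong timezone): agent_id=1 -> matches Rosa
  - ticket 4 (Export error): agent_id=NULL, no match -> dropped
  - ticket 5 (Timeout error): agent_id=NULL, no match -> dropped
  - ticket 6 (Memory leak): agent_id=3 -> matches Dana
So 2 of 6 rows are dropped.

SQL:
SELECT a.title, b.name AS agent
FROM tickets a
INNER JOIN agents b ON a.agent_id = b.id

Result:
title          | agent
---------------+------
Slow page load | Uma  
Broken link    | Uma  
Wrong timezone | Rosa 
Memory leak    | Dana 


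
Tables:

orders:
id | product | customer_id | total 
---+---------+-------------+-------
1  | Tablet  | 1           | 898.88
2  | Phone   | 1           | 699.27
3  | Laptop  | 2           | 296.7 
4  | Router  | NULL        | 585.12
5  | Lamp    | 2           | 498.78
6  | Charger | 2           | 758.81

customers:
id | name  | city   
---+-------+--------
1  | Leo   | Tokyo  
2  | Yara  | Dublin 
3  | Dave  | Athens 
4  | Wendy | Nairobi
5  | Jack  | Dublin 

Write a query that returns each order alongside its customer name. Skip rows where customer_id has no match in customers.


INNER JOIN keeps only orders rows whose customer_id matches an id in customers. Walk through each order:
  - order 1 (Tablet): customer_id=1 -> matches Leo
  - order 2 (Phone): customer_id=1 -> matches Leo
  - order 3 (Laptop): customer_id=2 -> matches Yara
  - order 4 (Router): customer_id=NULL, no match -> dropped
  - order 5 (Lamp): customer_id=2 -> matches Yara
  - order 6 (Charger): customer_id=2 -> matches Yara
So 1 of 6 rows is dropped.

SQL:
SELECT a.product, b.name AS customer
FROM orders a
INNER JOIN customers b ON a.customer_id = b.id

Result:
product | customer
--------+---------
Tablet  | Leo     
Phone   | Leo     
Laptop  | Yara    
Lamp    | Yara    
Charger | Yara    


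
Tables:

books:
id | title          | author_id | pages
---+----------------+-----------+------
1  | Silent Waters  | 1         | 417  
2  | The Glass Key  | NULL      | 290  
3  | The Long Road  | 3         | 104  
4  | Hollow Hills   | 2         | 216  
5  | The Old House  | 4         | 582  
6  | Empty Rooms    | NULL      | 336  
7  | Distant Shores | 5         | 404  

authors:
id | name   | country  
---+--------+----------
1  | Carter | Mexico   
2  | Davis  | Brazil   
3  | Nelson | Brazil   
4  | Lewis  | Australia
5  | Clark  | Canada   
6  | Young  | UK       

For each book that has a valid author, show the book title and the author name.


INNER JOIN keeps only books rows whose author_id matches an id in authors. Walk through each book:
  - book 1 (Silent Waters): author_id=1 -> matches Carter
  - book 2 (The Glass Key): author_id=NULL, no match -> dropped
  - book 3 (The Long Road): author_id=3 -> matches Nelson
  - book 4 (Hollow Hills): author_id=2 -> matches Davis
  - book 5 (The Old House): author_id=4 -> matches Lewis
  - book 6 (Empty Rooms): author_id=NULL, no match -> dropped
  - book 7 (Distant Shores): author_id=5 -> matches Clark
So 2 of 7 rows are dropped.

SQL:
SELECT a.title, b.name AS author
FROM books a
INNER JOIN authors b ON a.author_id = b.id

Result:
title          | author
---------------+-------
Silent Waters  | Carter
The Long Road  | Nelson
Hollow Hills   | Davis 
The Old House  | Lewis 
Distant Shores | Clark 


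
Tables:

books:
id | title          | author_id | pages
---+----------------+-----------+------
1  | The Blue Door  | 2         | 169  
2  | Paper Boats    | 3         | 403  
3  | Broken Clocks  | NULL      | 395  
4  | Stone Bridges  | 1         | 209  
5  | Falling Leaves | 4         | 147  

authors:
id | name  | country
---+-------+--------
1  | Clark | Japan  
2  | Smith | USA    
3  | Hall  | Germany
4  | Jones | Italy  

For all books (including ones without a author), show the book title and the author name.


LEFT JOIN keeps every row from books (the left table); where author_id has no match in authors, the author columns become NULL. Walk through each book:
  - book 1 (The Blue Door): author_id=2 -> matches Smith
  - book 2 (Paper Boats): author_id=3 -> matches Hall
  - book 3 (Broken Clocks): author_id=NULL, no match -> kept with NULL
  - book 4 (Stone Bridges): author_id=1 -> matches Clark
  - book 5 (Falling Leaves): author_id=4 -> matches Jones
All 5 rows appear; 1 has NULL author.

SQL:
SELECT a.title, b.name AS author
FROM books a
LEFT JOIN authors b ON a.author_id = b.id

Result:
title          | author
---------------+-------
The Blue Door  | Smith 
Paper Boats    | Hall  
Broken Clocks  | NULL  
Stone Bridges  | Clark 
Falling Leaves | Jones 


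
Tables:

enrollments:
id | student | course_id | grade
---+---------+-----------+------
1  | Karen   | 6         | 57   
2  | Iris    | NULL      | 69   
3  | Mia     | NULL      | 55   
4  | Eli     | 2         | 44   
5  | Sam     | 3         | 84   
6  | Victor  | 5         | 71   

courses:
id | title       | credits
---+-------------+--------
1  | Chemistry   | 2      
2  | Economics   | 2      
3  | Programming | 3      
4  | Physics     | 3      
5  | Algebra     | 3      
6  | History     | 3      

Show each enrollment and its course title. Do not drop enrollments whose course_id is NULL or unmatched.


LEFT JOIN keeps every row from enrollments (the left table); where course_id has no match in courses, the course columns become NULL. Walk through each enrollment:
  - enrollment 1 (Karen): course_id=6 -> matches History
  - enrollment 2 (Iris): course_id=NULL, no match -> kept with NULL
  - enrollment 3 (Mia): course_id=NULL, no match -> kept with NULL
  - enrollment 4 (Eli): course_id=2 -> matches Economics
  - enrollment 5 (Sam): course_id=3 -> matches Programming
  - enrollment 6 (Victor): course_id=5 -> matches Algebra
All 6 rows appear; 2 have NULL course.

SQL:
SELECT a.student, b.title AS course
FROM enrollments a
LEFT JOIN courses b ON a.course_id = b.id

Result:
student | course     
--------+------------
Karen   | History    
Iris    | NULL       
Mia     | NULL       
Eli     | Economics  
Sam     | Programming
Victor  | Algebra    


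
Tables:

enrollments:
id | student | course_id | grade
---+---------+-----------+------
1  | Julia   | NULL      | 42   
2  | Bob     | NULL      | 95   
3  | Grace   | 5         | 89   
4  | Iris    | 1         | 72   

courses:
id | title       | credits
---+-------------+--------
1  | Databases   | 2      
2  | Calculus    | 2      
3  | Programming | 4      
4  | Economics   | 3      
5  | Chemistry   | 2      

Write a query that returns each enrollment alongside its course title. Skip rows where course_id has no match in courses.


INNER JOIN keeps only enrollments rows whose course_id matches an id in courses. Walk through each enrollment:
  - enrollment 1 (Julia): course_id=NULL, no match -> dropped
  - enrollment 2 (Bob): course_id=NULL, no match -> dropped
  - enrollment 3 (Grace): course_id=5 -> matches Chemistry
  - enrollment 4 (Iris): course_id=1 -> matches Databases
So 2 of 4 rows are dropped.

SQL:
SELECT a.student, b.title AS course
FROM enrollments a
INNER JOIN courses b ON a.course_id = b.id

Result:
student | course   
--------+----------
Grace   | Chemistry
Iris    | Databases


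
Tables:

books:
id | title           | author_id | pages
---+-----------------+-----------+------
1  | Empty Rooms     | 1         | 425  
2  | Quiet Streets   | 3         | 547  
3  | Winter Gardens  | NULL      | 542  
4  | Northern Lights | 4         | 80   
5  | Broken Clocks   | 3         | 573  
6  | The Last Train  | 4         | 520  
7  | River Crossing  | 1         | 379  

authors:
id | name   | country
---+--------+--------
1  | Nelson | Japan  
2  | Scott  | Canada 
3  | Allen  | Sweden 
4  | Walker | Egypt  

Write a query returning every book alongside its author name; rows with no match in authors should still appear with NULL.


LEFT JOIN keeps every row from books (the left table); where author_id has no match in authors, the author columns become NULL. Walk through each book:
  - book 1 (Empty Rooms): author_id=1 -> matches Nelson
  - book 2 (Quiet Streets): author_id=3 -> matches Allen
  - book 3 (Winter Gardens): author_id=NULL, no match -> kept with NULL
  - book 4 (Northern Lights): author_id=4 -> matches Walker
  - book 5 (Broken Clocks): author_id=3 -> matches Allen
  - book 6 (The Last Train): author_id=4 -> matches Walker
  - book 7 (River Crossing): author_id=1 -> matches Nelson
All 7 rows appear; 1 has NULL author.

SQL:
SELECT a.title, b.name AS author
FROM books a
LEFT JOIN authors b ON a.author_id = b.id

Result:
title           | author
----------------+-------
Empty Rooms     | Nelson
Quiet Streets   | Allen 
Winter Gardens  | NULL  
Northern Lights | Walker
Broken Clocks   | Allen 
The Last Train  | Walker
River Crossing  | Nelson


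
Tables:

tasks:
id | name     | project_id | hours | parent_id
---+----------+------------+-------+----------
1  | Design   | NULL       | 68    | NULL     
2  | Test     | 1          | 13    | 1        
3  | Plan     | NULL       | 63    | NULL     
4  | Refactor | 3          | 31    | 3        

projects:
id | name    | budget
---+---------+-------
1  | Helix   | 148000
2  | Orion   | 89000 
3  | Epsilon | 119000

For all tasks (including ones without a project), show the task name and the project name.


LEFT JOIN keeps every row from tasks (the left table); where project_id has no match in projects, the project columns become NULL. Walk through each task:
  - task 1 (Design): project_id=NULL, no match -> kept with NULL
  - task 2 (Test): project_id=1 -> matches Helix
  - task 3 (Plan): project_id=NULL, no match -> kept with NULL
  - task 4 (Refactor): project_id=3 -> matches Epsilon
All 4 rows appear; 2 have NULL project.

SQL:
SELECT a.name, b.name AS project
FROM tasks a
LEFT JOIN projects b ON a.project_id = b.id

Result:
name     | project
---------+--------
Design   | NULL   
Test     | Helix  
Plan     | NULL   
Refactor | Epsilon


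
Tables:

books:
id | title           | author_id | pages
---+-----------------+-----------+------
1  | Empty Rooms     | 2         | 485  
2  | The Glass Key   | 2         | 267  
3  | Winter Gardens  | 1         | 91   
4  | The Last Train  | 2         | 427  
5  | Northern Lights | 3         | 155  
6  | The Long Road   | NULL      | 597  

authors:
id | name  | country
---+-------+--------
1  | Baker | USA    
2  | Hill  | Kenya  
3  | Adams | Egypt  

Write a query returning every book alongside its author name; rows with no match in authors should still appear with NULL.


LEFT JOIN keeps every row from books (the left table); where author_id has no match in authors, the author columns become NULL. Walk through each book:
  - book 1 (Empty Rooms): author_id=2 -> matches Hill
  - book 2 (The Glass Key): author_id=2 -> matches Hill
  - book 3 (Winter Gardens): author_id=1 -> matches Baker
  - book 4 (The Last Train): author_id=2 -> matches Hill
  - book 5 (Northern Lights): author_id=3 -> matches Adams
  - book 6 (The Long Road): author_id=NULL, no match -> kept with NULL
All 6 rows appear; 1 has NULL author.

SQL:
SELECT a.title, b.name AS author
FROM books a
LEFT JOIN authors b ON a.author_id = b.id

Result:
title           | author
----------------+-------
Empty Rooms     | Hill  
The Glass Key   | Hill  
Winter Gardens  | Baker 
The Last Train  | Hill  
Northern Lights | Adams 
The Long Road   | NULL  


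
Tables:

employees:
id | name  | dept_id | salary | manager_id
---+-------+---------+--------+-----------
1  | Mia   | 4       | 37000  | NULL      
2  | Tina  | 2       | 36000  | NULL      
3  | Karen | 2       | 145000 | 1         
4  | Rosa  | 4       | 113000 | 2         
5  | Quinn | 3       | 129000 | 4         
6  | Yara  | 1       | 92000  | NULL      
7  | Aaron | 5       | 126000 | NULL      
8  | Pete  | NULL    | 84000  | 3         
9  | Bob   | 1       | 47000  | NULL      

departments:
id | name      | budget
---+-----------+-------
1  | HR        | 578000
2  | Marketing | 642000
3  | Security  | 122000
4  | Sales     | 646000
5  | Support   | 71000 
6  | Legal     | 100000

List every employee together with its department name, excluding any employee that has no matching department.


INNER JOIN keeps only employees rows whose dept_id matches an id in departments. Walk through each employee:
  - employee 1 (Mia): dept_id=4 -> matches Sales
  - employee 2 (Tina): dept_id=2 -> matches Marketing
  - employee 3 (Karen): dept_id=2 -> matches Marketing
  - employee 4 (Rosa): dept_id=4 -> matches Sales
  - employee 5 (Quinn): dept_id=3 -> matches Security
  - employee 6 (Yara): dept_id=1 -> matches HR
  - employee 7 (Aaron): dept_id=5 -> matches Support
  - employee 8 (Pete): dept_id=NULL, no match -> dropped
  - employee 9 (Bob): dept_id=1 -> matches HR
So 1 of 9 rows is dropped.

SQL:
SELECT a.name, b.name AS department
FROM employees a
INNER JOIN departments b ON a.dept_id = b.id

Result:
name  | department
------+-----------
Mia   | Sales     
Tina  | Marketing 
Karen | Marketing 
Rosa  | Sales     
Quinn | Security  
Yara  | HR        
Aaron | Support   
Bob   | HR        


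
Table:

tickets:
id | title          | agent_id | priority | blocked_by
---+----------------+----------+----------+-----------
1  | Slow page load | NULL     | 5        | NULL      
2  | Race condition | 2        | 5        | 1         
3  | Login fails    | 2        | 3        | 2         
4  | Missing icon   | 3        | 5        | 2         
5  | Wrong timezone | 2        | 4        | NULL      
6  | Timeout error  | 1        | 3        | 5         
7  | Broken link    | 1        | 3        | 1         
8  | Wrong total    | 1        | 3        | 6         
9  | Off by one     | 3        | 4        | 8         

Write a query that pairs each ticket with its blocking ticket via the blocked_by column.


This is a self-join: tickets is joined to a second copy of itself, matching each row's blocked_by to another row's id. Use LEFT JOIN so rows with blocked_by=NULL are kept.
  - ticket 1 (Slow page load): blocked_by=NULL -> NULL
  - ticket 2 (Race condition): blocked_by=1 -> Slow page load
  - ticket 3 (Login fails): blocked_by=2 -> Race condition
  - ticket 4 (Missing icon): blocked_by=2 -> Race condition
  - ticket 5 (Wrong timezone): blocked_by=NULL -> NULL
  - ticket 6 (Timeout error): blocked_by=5 -> Wrong timezone
  - ticket 7 (Broken link): blocked_by=1 -> Slow page load
  - ticket 8 (Wrong total): blocked_by=6 -> Timeout error
  - ticket 9 (Off by one): blocked_by=8 -> Wrong total

SQL:
SELECT a.title AS item, b.title AS blocked_by
FROM tickets a
LEFT JOIN tickets b ON a.blocked_by = b.id

Result:
item           | blocked_by    
---------------+---------------
Slow page load | NULL          
Race condition | Slow page load
Login fails    | Race condition
Missing icon   | Race condition
Wrong timezone | NULL          
Timeout error  | Wrong timezone
Broken link    | Slow page load
Wrong total    | Timeout error 
Off by one     | Wrong total   


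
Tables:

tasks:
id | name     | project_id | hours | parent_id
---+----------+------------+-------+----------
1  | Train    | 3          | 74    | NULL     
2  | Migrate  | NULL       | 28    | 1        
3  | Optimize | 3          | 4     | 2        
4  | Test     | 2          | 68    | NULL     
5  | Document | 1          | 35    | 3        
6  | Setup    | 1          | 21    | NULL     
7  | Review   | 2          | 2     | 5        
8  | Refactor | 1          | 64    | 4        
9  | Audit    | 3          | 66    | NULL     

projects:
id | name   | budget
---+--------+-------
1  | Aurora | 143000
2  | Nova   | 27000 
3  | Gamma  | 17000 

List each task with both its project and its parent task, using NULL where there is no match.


Two LEFT JOINs from the same base table tasks: one to projects via project_id, one to tasks itself via parent_id. Both are LEFT so every task is preserved.
Match against projects:
  - task 1 (Train): project_id=3 -> matches Gamma
  - task 2 (Migrate): project_id=NULL, no match -> kept with NULL
  - task 3 (Optimize): project_id=3 -> matches Gamma
  - task 4 (Test): project_id=2 -> matches Nova
  - task 5 (Document): project_id=1 -> matches Aurora
  - task 6 (Setup): project_id=1 -> matches Aurora
  - task 7 (Review): project_id=2 -> matches Nova
  - task 8 (Refactor): project_id=1 -> matches Aurora
  - task 9 (Audit): project_id=3 -> matches Gamma
Match against tasks (self):
  - task 1 (Train): parent_id=NULL -> NULL
  - task 2 (Migrate): parent_id=1 -> Train
  - task 3 (Optimize): parent_id=2 -> Migrate
  - task 4 (Test): parent_id=NULL -> NULL
  - task 5 (Document): parent_id=3 -> Optimize
  - task 6 (Setup): parent_id=NULL -> NULL
  - task 7 (Review): parent_id=5 -> Document
  - task 8 (Refactor): parent_id=4 -> Test
  - task 9 (Audit): parent_id=NULL -> NULL

SQL:
SELECT a.name, b.name AS project, c.name AS parent
FROM tasks a
LEFT JOIN projects b ON a.project_id = b.id
LEFT JOIN tasks c ON a.parent_id = c.id

Result:
name     | project | parent  
---------+---------+---------
Train    | Gamma   | NULL    
Migrate  | NULL    | Train   
Optimize | Gamma   | Migrate 
Test     | Nova    | NULL    
Document | Aurora  | Optimize
Setup    | Aurora  | NULL    
Review   | Nova    | Document
Refactor | Aurora  | Test    
Audit    | Gamma   | NULL    


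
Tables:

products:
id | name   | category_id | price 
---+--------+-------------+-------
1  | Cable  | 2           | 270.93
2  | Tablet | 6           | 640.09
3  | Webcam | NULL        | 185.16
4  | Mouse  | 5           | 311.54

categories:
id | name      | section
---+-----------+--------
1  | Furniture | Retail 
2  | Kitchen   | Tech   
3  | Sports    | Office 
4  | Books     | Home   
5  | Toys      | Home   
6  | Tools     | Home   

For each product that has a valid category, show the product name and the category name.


INNER JOIN keeps only products rows whose category_id matches an id in categories. Walk through each product:
  - product 1 (Cable): category_id=2 -> matches Kitchen
  - product 2 (Tablet): category_id=6 -> matches Tools
  - product 3 (Webcam): category_id=NULL, no match -> dropped
  - product 4 (Mouse): category_id=5 -> matches Toys
So 1 of 4 rows is dropped.

SQL:
SELECT a.name, b.name AS category
FROM products a
INNER JOIN categories b ON a.category_id = b.id

Result:
name   | category
-------+---------
Cable  | Kitchen 
Tablet | Tools   
Mouse  | Toys    


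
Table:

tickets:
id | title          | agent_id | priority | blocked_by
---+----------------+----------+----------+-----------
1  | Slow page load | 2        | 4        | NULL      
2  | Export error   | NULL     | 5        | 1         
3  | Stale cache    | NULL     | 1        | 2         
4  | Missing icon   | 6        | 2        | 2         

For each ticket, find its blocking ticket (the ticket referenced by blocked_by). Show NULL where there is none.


This is a self-join: tickets is joined to a second copy of itself, matching each row's blocked_by to another row's id. Use LEFT JOIN so rows with blocked_by=NULL are kept.
  - ticket 1 (Slow page load): blocked_by=NULL -> NULL
  - ticket 2 (Export error): blocked_by=1 -> Slow page load
  - ticket 3 (Stale cache): blocked_by=2 -> Export error
  - ticket 4 (Missing icon): blocked_by=2 -> Export error

SQL:
SELECT a.title AS item, b.title AS blocked_by
FROM tickets a
LEFT JOIN tickets b ON a.blocked_by = b.id

Result:
item           | blocked_by    
---------------+---------------
Slow page load | NULL          
Export error   | Slow page load
Stale cache    | Export error  
Missing icon   | Export error  


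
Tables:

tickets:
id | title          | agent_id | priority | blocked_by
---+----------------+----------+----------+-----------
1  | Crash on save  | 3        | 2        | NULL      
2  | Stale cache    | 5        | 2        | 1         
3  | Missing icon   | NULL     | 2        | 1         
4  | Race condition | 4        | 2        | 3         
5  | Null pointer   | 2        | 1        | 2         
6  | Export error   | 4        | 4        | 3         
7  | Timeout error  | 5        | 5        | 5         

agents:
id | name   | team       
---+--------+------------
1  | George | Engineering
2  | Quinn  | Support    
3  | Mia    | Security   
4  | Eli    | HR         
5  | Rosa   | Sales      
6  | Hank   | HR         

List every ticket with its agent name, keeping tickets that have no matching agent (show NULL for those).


LEFT JOIN keeps every row from tickets (the left table); where agent_id has no match in agents, the agent columns become NULL. Walk through each ticket:
  - ticket 1 (Crash on save): agent_id=3 -> matches Mia
  - ticket 2 (Stale cache): agent_id=5 -> matches Rosa
  - ticket 3 (Missing icon): agent_id=NULL, no match -> kept with NULL
  - ticket 4 (Race condition): agent_id=4 -> matches Eli
  - ticket 5 (Null pointer): agent_id=2 -> matches Quinn
  - ticket 6 (Export error): agent_id=4 -> matches Eli
  - ticket 7 (Timeout error): agent_id=5 -> matches Rosa
All 7 rows appear; 1 has NULL agent.

SQL:
SELECT a.title, b.name AS agent
FROM tickets a
LEFT JOIN agents b ON a.agent_id = b.id

Result:
title          | agent
---------------+------
Crash on save  | Mia  
Stale cache    | Rosa 
Missing icon   | NULL 
Race condition | Eli  
Null pointer   | Quinn
Export error   | Eli  
Timeout error  | Rosa 


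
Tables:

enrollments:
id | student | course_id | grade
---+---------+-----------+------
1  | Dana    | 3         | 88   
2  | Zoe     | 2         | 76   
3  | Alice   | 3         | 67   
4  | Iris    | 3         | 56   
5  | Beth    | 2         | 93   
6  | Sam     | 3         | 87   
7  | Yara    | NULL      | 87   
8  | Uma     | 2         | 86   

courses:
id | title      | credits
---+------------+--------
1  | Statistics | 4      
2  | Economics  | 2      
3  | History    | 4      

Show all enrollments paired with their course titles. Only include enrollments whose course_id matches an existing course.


INNER JOIN keeps only enrollments rows whose course_id matches an id in courses. Walk through each enrollment:
  - enrollment 1 (Dana): course_id=3 -> matches History
  - enrollment 2 (Zoe): course_id=2 -> matches Economics
  - enrollment 3 (Alice): course_id=3 -> matches History
  - enrollment 4 (Iris): course_id=3 -> matches History
  - enrollment 5 (Beth): course_id=2 -> matches Economics
  - enrollment 6 (Sam): course_id=3 -> matches History
  - enrollment 7 (Yara): course_id=NULL, no match -> dropped
  - enrollment 8 (Uma): course_id=2 -> matches Economics
So 1 of 8 rows is dropped.

SQL:
SELECT a.student, b.title AS course
FROM enrollments a
INNER JOIN courses b ON a.course_id = b.id

Result:
student | course   
--------+----------
Dana    | History  
Zoe     | Economics
Alice   | History  
Iris    | History  
Beth    | Economics
Sam     | History  
Uma     | Economics


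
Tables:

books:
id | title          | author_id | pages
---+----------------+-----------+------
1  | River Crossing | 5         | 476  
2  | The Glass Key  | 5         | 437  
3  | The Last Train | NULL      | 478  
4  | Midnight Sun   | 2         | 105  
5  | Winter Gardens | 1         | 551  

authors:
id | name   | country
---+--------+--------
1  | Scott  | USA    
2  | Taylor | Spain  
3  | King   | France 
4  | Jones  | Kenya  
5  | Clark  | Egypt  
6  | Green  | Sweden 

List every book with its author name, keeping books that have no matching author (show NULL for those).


LEFT JOIN keeps every row from books (the left table); where author_id has no match in authors, the author columns become NULL. Walk through each book:
  - book 1 (River Crossing): author_id=5 -> matches Clark
  - book 2 (The Glass Key): author_id=5 -> matches Clark
  - book 3 (The Last Train): author_id=NULL, no match -> kept with NULL
  - book 4 (Midnight Sun): author_id=2 -> matches Taylor
  - book 5 (Winter Gardens): author_id=1 -> matches Scott
All 5 rows appear; 1 has NULL author.

SQL:
SELECT a.title, b.name AS author
FROM books a
LEFT JOIN authors b ON a.author_id = b.id

Result:
title          | author
---------------+-------
River Crossing | Clark 
The Glass Key  | Clark 
The Last Train | NULL  
Midnight Sun   | Taylor
Winter Gardens | Scott 


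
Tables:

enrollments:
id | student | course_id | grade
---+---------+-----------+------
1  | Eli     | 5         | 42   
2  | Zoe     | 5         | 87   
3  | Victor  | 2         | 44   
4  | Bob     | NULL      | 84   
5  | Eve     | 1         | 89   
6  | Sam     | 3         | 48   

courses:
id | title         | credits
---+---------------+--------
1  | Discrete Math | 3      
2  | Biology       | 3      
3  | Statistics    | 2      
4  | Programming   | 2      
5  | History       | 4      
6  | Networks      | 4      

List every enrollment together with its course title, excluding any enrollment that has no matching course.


INNER JOIN keeps only enrollments rows whose course_id matches an id in courses. Walk through each enrollment:
  - enrollment 1 (Eli): course_id=5 -> matches History
  - enrollment 2 (Zoe): course_id=5 -> matches History
  - enrollment 3 (Victor): course_id=2 -> matches Biology
  - enrollment 4 (Bob): course_id=NULL, no match -> dropped
  - enrollment 5 (Eve): course_id=1 -> matches Discrete Math
  - enrollment 6 (Sam): course_id=3 -> matches Statistics
So 1 of 6 rows is dropped.

SQL:
SELECT a.student, b.title AS course
FROM enrollments a
INNER JOIN courses b ON a.course_id = b.id

Result:
student | course       
--------+--------------
Eli     | History      
Zoe     | History      
Victor  | Biology      
Eve     | Discrete Math
Sam     | Statistics   


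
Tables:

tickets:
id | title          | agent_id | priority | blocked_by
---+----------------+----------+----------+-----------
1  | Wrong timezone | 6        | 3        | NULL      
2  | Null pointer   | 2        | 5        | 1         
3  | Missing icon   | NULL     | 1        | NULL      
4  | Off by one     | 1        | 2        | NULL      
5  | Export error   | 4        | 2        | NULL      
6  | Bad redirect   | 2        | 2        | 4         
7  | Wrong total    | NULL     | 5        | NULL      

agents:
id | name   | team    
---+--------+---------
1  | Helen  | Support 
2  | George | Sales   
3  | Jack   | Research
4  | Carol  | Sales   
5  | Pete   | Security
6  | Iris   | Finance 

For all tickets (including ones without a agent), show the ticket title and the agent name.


LEFT JOIN keeps every row from tickets (the left table); where agent_id has no match in agents, the agent columns become NULL. Walk through each ticket:
  - ticket 1 (Wrong timezone): agent_id=6 -> matches Iris
  - ticket 2 (Null pointer): agent_id=2 -> matches George
  - ticket 3 (Missing icon): agent_id=NULL, no match -> kept with NULL
  - ticket 4 (Off by one): agent_id=1 -> matches Helen
  - ticket 5 (Export error): agent_id=4 -> matches Carol
  - ticket 6 (Bad redirect): agent_id=2 -> matches George
  - ticket 7 (Wrong total): agent_id=NULL, no match -> kept with NULL
All 7 rows appear; 2 have NULL agent.

SQL:
SELECT a.title, b.name AS agent
FROM tickets a
LEFT JOIN agents b ON a.agent_id = b.id

Result:
title          | agent 
---------------+-------
Wrong timezone | Iris  
Null pointer   | George
Missing icon   | NULL  
Off by one     | Helen 
Export error   | Carol 
Bad redirect   | George
Wrong total    | NULL  


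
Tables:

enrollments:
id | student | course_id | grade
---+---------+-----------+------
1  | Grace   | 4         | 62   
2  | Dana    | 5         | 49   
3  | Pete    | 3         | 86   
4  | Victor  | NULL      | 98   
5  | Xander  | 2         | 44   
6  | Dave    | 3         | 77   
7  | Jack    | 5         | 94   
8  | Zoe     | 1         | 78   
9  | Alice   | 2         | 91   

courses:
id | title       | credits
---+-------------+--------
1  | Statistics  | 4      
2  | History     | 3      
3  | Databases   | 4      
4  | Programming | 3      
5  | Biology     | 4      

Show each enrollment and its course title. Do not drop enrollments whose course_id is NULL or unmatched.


LEFT JOIN keeps every row from enrollments (the left table); where course_id has no match in courses, the course columns become NULL. Walk through each enrollment:
  - enrollment 1 (Grace): course_id=4 -> matches Programming
  - enrollment 2 (Dana): course_id=5 -> matches Biology
  - enrollment 3 (Pete): course_id=3 -> matches Databases
  - enrollment 4 (Victor): course_id=NULL, no match -> kept with NULL
  - enrollment 5 (Xander): course_id=2 -> matches History
  - enrollment 6 (Dave): course_id=3 -> matches Databases
  - enrollment 7 (Jack): course_id=5 -> matches Biology
  - enrollment 8 (Zoe): course_id=1 -> matches Statistics
  - enrollment 9 (Alice): course_id=2 -> matches History
All 9 rows appear; 1 has NULL course.

SQL:
SELECT a.student, b.title AS course
FROM enrollments a
LEFT JOIN courses b ON a.course_id = b.id

Result:
student | course     
--------+------------
Grace   | Programming
Dana    | Biology    
Pete    | Databases  
Victor  | NULL       
Xander  | History    
Dave    | Databases  
Jack    | Biology    
Zoe     | Statistics 
Alice   | History    


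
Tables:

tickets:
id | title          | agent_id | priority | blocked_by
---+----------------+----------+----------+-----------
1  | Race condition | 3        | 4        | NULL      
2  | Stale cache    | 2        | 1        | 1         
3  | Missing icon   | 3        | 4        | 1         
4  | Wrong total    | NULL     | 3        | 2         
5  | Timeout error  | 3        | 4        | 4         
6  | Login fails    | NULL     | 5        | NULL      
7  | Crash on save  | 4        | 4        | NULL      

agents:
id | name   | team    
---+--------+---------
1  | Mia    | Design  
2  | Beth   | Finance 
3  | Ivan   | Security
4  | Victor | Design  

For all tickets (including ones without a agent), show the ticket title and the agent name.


LEFT JOIN keeps every row from tickets (the left table); where agent_id has no match in agents, the agent columns become NULL. Walk through each ticket:
  - ticket 1 (Race condition): agent_id=3 -> matches Ivan
  - ticket 2 (Stale cache): agent_id=2 -> matches Beth
  - ticket 3 (Missing icon): agent_id=3 -> matches Ivan
  - ticket 4 (Wrong total): agent_id=NULL, no match -> kept with NULL
  - ticket 5 (Timeout error): agent_id=3 -> matches Ivan
  - ticket 6 (Login fails): agent_id=NULL, no match -> kept with NULL
  - ticket 7 (Crash on save): agent_id=4 -> matches Victor
All 7 rows appear; 2 have NULL agent.

SQL:
SELECT a.title, b.name AS agent
FROM tickets a
LEFT JOIN agents b ON a.agent_id = b.id

Result:
title          | agent 
---------------+-------
Race condition | Ivan  
Stale cache    | Beth  
Missing icon   | Ivan  
Wrong total    | NULL  
Timeout error  | Ivan  
Login fails    | NULL  
Crash on save  | Victor
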